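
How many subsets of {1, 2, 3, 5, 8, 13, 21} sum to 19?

3

19 = 13+5+1 = 13+3+2+1 = 8+5+3+2+1 — 3 representations.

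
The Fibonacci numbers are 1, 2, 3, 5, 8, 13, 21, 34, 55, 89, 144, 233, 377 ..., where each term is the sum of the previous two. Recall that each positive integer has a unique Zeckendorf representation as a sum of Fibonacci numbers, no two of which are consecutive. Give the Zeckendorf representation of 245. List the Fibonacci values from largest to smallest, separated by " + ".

233 ≤ 245 < 377, so take 233; remainder 12
8 ≤ 12 < 13, so take 8; remainder 4
3 ≤ 4 < 5, so take 3; remainder 1
1 ≤ 1 < 2, so take 1; remainder 0
So 245 = 233 + 8 + 3 + 1, with no two terms consecutive in the sequence.

233 + 8 + 3 + 1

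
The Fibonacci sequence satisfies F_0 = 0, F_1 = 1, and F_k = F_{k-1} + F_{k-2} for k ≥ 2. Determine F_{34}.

5702887

Iterating the recurrence up to F_{27} = 196418 and F_{26} = 121393:
F_{28} = F_{27} + F_{26} = 196418 + 121393 = 317811
F_{29} = F_{28} + F_{27} = 317811 + 196418 = 514229
F_{30} = F_{29} + F_{28} = 514229 + 317811 = 832040
F_{31} = F_{30} + F_{29} = 832040 + 514229 = 1346269
F_{32} = F_{31} + F_{30} = 1346269 + 832040 = 2178309
F_{33} = F_{32} + F_{31} = 2178309 + 1346269 = 3524578
F_{34} = F_{33} + F_{32} = 3524578 + 2178309 = 5702887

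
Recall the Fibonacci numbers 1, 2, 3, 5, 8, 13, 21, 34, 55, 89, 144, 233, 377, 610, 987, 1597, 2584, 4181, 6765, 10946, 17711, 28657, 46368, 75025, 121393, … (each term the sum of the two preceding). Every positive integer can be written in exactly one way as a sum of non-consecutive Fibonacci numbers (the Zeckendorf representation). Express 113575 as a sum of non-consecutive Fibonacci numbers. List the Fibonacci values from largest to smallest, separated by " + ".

75025 + 28657 + 6765 + 2584 + 377 + 144 + 21 + 2

Greedily peel off the largest Fibonacci term at each step:
subtract 75025 from 113575: 38550 remains
subtract 28657 from 38550: 9893 remains
subtract 6765 from 9893: 3128 remains
subtract 2584 from 3128: 544 remains
subtract 377 from 544: 167 remains
subtract 144 from 167: 23 remains
subtract 21 from 23: 2 remains
subtract 2 from 2: 0 remains
So 113575 = 75025 + 28657 + 6765 + 2584 + 377 + 144 + 21 + 2, with no two terms consecutive in the sequence.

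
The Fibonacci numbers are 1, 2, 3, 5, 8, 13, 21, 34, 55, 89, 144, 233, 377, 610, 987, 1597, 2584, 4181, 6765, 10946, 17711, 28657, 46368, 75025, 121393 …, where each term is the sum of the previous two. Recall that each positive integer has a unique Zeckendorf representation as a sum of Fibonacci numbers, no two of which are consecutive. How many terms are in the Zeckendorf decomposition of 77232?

77232 − 75025 = 2207
2207 − 1597 = 610
610 − 610 = 0
77232 = 75025 + 1597 + 610, which has 3 terms.

3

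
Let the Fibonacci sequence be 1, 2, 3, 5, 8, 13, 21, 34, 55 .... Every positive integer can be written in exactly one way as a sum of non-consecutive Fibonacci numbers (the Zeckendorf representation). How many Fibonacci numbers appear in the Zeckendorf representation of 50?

3

Repeatedly subtract the largest Fibonacci number that fits:
50 − 34 = 16
16 − 13 = 3
3 − 3 = 0
50 = 34 + 13 + 3, which has 3 terms.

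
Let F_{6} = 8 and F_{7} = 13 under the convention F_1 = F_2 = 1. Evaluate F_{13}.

By F_{2k+1} = F_k² + F_{k+1}²: F_{13} = 8² + 13² = 64 + 169 = 233.

233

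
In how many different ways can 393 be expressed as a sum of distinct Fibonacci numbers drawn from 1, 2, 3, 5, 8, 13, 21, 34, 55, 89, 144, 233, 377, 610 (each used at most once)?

Each representation comes from the Zeckendorf form by replacing some F_k with F_{k−1} + F_{k−2} where possible.
393 = 377+13+3 = 377+13+2+1 = 377+8+5+3 = 233+144+13+3 = 377+8+5+2+1 = … (11 more), for 16 in all.

16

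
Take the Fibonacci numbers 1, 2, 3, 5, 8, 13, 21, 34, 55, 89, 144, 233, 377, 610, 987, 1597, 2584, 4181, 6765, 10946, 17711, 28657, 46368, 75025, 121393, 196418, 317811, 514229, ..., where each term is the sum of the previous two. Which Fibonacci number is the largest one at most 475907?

317811

317811 ≤ 475907 < 514229, so the largest Fibonacci number not exceeding 475907 is 317811.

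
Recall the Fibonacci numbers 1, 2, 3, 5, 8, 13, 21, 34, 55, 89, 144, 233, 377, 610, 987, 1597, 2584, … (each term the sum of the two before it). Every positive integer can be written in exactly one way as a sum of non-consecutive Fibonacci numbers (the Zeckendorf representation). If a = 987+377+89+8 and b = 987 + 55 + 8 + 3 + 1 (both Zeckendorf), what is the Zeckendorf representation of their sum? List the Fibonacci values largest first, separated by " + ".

The two numbers are 1461 and 1054, so their sum is 2515.
Greedily peel off the largest Fibonacci term at each step:
take 1597 (≤ 2515); 2515 − 1597 = 918
take 610 (≤ 918); 918 − 610 = 308
take 233 (≤ 308); 308 − 233 = 75
take 55 (≤ 75); 75 − 55 = 20
take 13 (≤ 20); 20 − 13 = 7
take 5 (≤ 7); 7 − 5 = 2
take 2 (≤ 2); 2 − 2 = 0

1597 + 610 + 233 + 55 + 13 + 5 + 2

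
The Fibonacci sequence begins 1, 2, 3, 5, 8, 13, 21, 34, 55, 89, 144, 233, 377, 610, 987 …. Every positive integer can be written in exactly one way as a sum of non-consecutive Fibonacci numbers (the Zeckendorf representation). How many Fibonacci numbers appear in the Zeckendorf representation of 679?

4

take 610 (≤ 679); 679 − 610 = 69
take 55 (≤ 69); 69 − 55 = 14
take 13 (≤ 14); 14 − 13 = 1
take 1 (≤ 1); 1 − 1 = 0
679 = 610 + 55 + 13 + 1, which has 4 terms.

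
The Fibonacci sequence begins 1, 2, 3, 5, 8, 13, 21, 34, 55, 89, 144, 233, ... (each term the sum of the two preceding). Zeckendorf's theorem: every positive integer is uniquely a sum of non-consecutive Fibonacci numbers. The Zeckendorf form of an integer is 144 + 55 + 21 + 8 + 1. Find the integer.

229

144 + 55 + 21 + 8 + 1 = 229.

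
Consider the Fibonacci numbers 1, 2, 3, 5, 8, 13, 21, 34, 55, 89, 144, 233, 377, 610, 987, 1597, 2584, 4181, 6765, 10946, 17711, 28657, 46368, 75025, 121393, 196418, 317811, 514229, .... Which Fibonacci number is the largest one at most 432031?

317811 ≤ 432031 < 514229, so the largest Fibonacci number not exceeding 432031 is 317811.

317811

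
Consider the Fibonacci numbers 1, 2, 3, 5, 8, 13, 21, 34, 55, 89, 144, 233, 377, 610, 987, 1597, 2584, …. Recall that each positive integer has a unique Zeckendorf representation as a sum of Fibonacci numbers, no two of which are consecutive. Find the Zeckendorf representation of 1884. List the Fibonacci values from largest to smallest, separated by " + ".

1597 + 233 + 34 + 13 + 5 + 2

1884 − 1597 = 287
287 − 233 = 54
54 − 34 = 20
20 − 13 = 7
7 − 5 = 2
2 − 2 = 0
So 1884 = 1597 + 233 + 34 + 13 + 5 + 2, with no two terms consecutive in the sequence.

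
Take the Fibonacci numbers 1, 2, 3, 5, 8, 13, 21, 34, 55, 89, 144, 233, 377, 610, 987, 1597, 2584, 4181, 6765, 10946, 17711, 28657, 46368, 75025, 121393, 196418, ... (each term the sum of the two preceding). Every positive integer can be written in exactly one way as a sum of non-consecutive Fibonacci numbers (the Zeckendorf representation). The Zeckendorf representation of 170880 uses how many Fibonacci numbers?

Repeatedly subtract the largest Fibonacci number that fits:
121393 ≤ 170880 < 196418, so take 121393; remainder 49487
46368 ≤ 49487 < 75025, so take 46368; remainder 3119
2584 ≤ 3119 < 4181, so take 2584; remainder 535
377 ≤ 535 < 610, so take 377; remainder 158
144 ≤ 158 < 233, so take 144; remainder 14
13 ≤ 14 < 21, so take 13; remainder 1
1 ≤ 1 < 2, so take 1; remainder 0
170880 = 121393 + 46368 + 2584 + 377 + 144 + 13 + 1, which has 7 terms.

7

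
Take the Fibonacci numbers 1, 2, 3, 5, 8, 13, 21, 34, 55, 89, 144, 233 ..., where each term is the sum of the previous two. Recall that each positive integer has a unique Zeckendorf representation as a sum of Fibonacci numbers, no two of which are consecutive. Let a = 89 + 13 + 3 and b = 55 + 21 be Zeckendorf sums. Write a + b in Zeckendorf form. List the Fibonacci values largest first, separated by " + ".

144 + 34 + 3

The two numbers are 105 and 76, so their sum is 181.
Repeatedly subtract the largest Fibonacci number that fits:
181 − 144 = 37
37 − 34 = 3
3 − 3 = 0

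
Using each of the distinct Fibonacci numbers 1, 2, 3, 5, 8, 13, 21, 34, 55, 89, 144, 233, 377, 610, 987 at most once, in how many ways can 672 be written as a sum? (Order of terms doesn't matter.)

Starting from the Zeckendorf form and repeatedly splitting a term F_k into F_{k−1} + F_{k−2} (when neither is already used) reaches every representation.
672 = 610+55+5+2 = 610+34+21+5+2 = 377+233+55+5+2 = … (6 more), for 9 in all.

9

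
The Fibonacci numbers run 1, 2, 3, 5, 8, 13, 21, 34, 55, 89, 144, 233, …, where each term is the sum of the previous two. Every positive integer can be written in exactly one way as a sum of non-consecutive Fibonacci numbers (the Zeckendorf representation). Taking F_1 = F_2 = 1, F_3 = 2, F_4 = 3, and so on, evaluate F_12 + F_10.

199

F_12 + F_10 = 144 + 55 = 199.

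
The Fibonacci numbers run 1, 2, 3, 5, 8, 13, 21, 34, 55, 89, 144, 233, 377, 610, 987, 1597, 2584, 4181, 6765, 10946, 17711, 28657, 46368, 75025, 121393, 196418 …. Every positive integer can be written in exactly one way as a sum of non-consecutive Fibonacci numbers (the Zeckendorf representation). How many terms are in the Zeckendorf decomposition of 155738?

subtract 121393 from 155738: 34345 remains
subtract 28657 from 34345: 5688 remains
subtract 4181 from 5688: 1507 remains
subtract 987 from 1507: 520 remains
subtract 377 from 520: 143 remains
subtract 89 from 143: 54 remains
subtract 34 from 54: 20 remains
subtract 13 from 20: 7 remains
subtract 5 from 7: 2 remains
subtract 2 from 2: 0 remains
155738 = 121393 + 28657 + 4181 + 987 + 377 + 89 + 34 + 13 + 5 + 2, which has 10 terms.

10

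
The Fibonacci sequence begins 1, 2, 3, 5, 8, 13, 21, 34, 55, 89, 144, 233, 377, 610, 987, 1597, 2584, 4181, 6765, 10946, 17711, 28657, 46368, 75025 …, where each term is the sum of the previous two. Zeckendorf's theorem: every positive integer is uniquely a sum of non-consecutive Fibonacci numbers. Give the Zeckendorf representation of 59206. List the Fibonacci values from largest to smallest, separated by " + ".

Repeatedly subtract the largest Fibonacci number that fits:
take 46368 (≤ 59206); 59206 − 46368 = 12838
take 10946 (≤ 12838); 12838 − 10946 = 1892
take 1597 (≤ 1892); 1892 − 1597 = 295
take 233 (≤ 295); 295 − 233 = 62
take 55 (≤ 62); 62 − 55 = 7
take 5 (≤ 7); 7 − 5 = 2
take 2 (≤ 2); 2 − 2 = 0
So 59206 = 46368 + 10946 + 1597 + 233 + 55 + 5 + 2, with no two terms consecutive in the sequence.

46368 + 10946 + 1597 + 233 + 55 + 5 + 2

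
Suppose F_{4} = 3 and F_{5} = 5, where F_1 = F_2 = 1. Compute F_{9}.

34

By F_{2k+1} = F_k² + F_{k+1}²: F_{9} = 3² + 5² = 9 + 25 = 34.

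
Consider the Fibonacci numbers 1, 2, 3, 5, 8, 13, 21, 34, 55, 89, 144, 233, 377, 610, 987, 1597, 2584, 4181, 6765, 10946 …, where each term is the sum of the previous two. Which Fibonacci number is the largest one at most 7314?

6765

6765 ≤ 7314 < 10946, so the largest Fibonacci number not exceeding 7314 is 6765.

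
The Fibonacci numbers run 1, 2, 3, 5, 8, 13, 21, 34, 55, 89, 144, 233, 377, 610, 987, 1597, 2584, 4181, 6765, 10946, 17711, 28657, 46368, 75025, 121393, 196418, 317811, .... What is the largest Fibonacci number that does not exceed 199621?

196418

196418 ≤ 199621 < 317811, so the largest Fibonacci number not exceeding 199621 is 196418.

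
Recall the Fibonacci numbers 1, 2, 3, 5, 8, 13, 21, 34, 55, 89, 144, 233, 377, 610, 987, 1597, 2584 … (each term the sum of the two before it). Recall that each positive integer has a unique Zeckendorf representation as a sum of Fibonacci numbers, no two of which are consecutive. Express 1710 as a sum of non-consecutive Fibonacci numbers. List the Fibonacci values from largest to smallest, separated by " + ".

1597 + 89 + 21 + 3

largest Fibonacci ≤ 1710 is 1597; 1710 − 1597 = 113
largest Fibonacci ≤ 113 is 89; 113 − 89 = 24
largest Fibonacci ≤ 24 is 21; 24 − 21 = 3
largest Fibonacci ≤ 3 is 3; 3 − 3 = 0
So 1710 = 1597 + 89 + 21 + 3, with no two terms consecutive in the sequence.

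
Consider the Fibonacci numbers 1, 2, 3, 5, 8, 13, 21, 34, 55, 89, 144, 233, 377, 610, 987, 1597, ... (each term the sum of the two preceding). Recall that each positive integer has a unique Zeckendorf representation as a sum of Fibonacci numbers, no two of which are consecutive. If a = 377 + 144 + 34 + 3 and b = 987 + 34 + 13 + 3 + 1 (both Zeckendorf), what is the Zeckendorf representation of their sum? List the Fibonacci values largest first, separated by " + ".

The two numbers are 558 and 1038, so their sum is 1596.
Greedy algorithm:
1596 − 987 = 609
609 − 377 = 232
232 − 144 = 88
88 − 55 = 33
33 − 21 = 12
12 − 8 = 4
4 − 3 = 1
1 − 1 = 0

987 + 377 + 144 + 55 + 21 + 8 + 3 + 1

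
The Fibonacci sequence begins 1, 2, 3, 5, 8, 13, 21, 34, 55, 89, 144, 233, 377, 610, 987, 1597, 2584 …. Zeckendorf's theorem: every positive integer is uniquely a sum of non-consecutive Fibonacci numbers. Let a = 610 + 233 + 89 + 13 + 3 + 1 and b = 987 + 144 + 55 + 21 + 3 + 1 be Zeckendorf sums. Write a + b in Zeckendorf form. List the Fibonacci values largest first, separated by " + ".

1597 + 377 + 144 + 34 + 8

The two numbers are 949 and 1211, so their sum is 2160.
Repeatedly subtract the largest Fibonacci number that fits:
2160: greatest Fibonacci not exceeding it is 1597, leaving 563
563: greatest Fibonacci not exceeding it is 377, leaving 186
186: greatest Fibonacci not exceeding it is 144, leaving 42
42: greatest Fibonacci not exceeding it is 34, leaving 8
8: greatest Fibonacci not exceeding it is 8, leaving 0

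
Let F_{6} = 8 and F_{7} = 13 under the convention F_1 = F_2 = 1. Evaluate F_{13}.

233

By F_{2k+1} = F_k² + F_{k+1}²: F_{13} = 8² + 13² = 64 + 169 = 233.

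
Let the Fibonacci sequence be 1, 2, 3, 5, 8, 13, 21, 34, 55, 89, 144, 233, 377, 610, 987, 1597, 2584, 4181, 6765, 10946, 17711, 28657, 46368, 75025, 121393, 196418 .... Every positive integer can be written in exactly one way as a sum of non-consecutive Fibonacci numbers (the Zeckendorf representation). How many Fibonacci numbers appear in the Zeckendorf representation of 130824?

largest Fibonacci ≤ 130824 is 121393; 130824 − 121393 = 9431
largest Fibonacci ≤ 9431 is 6765; 9431 − 6765 = 2666
largest Fibonacci ≤ 2666 is 2584; 2666 − 2584 = 82
largest Fibonacci ≤ 82 is 55; 82 − 55 = 27
largest Fibonacci ≤ 27 is 21; 27 − 21 = 6
largest Fibonacci ≤ 6 is 5; 6 − 5 = 1
largest Fibonacci ≤ 1 is 1; 1 − 1 = 0
130824 = 121393 + 6765 + 2584 + 55 + 21 + 5 + 1, which has 7 terms.

7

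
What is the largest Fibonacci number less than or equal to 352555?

317811

317811 ≤ 352555 < 514229, so the largest Fibonacci number not exceeding 352555 is 317811.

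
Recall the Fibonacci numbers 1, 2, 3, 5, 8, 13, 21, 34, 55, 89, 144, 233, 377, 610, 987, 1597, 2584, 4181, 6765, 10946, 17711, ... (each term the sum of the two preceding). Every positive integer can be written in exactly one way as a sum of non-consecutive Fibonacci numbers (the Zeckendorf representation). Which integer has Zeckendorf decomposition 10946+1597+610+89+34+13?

10946+1597+610+89+34+13 = 13289.

13289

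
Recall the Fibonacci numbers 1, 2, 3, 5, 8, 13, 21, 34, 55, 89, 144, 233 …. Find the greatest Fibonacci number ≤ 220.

144

144 ≤ 220 < 233, so the largest Fibonacci number not exceeding 220 is 144.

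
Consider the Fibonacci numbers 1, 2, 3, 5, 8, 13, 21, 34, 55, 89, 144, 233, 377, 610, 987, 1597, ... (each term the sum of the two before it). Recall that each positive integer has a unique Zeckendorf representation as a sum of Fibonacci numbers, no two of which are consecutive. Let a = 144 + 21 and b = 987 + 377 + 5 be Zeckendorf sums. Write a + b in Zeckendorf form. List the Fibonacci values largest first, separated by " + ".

987 + 377 + 144 + 21 + 5

The two numbers are 165 and 1369, so their sum is 1534.
1534: greatest Fibonacci not exceeding it is 987, leaving 547
547: greatest Fibonacci not exceeding it is 377, leaving 170
170: greatest Fibonacci not exceeding it is 144, leaving 26
26: greatest Fibonacci not exceeding it is 21, leaving 5
5: greatest Fibonacci not exceeding it is 5, leaving 0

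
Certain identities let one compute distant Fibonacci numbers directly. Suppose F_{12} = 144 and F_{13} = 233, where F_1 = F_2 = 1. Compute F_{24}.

46368

By the doubling identity F_{2k} = F_k(2F_{k+1} − F_k): F_{24} = 144·(2·233 − 144) = 144·322 = 46368.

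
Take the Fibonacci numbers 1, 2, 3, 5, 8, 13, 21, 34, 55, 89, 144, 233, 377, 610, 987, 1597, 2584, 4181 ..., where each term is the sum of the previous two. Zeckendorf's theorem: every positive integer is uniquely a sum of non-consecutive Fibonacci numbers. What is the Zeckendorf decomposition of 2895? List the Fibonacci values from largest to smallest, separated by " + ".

2584 + 233 + 55 + 21 + 2

take 2584 (≤ 2895); 2895 − 2584 = 311
take 233 (≤ 311); 311 − 233 = 78
take 55 (≤ 78); 78 − 55 = 23
take 21 (≤ 23); 23 − 21 = 2
take 2 (≤ 2); 2 − 2 = 0
So 2895 = 2584 + 233 + 55 + 21 + 2, with no two terms consecutive in the sequence.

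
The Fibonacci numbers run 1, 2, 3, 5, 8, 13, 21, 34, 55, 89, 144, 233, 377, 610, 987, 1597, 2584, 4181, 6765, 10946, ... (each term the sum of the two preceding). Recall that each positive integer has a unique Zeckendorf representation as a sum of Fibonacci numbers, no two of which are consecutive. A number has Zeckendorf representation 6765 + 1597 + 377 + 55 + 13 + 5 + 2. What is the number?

8814

6765 + 1597 + 377 + 55 + 13 + 5 + 2 = 8814.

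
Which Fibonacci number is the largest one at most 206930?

196418 ≤ 206930 < 317811, so the largest Fibonacci number not exceeding 206930 is 196418.

196418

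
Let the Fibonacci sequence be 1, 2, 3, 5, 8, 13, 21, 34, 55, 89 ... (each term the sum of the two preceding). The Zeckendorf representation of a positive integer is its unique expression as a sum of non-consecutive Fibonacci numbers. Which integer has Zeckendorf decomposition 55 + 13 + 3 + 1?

55 + 13 + 3 + 1 = 72.

72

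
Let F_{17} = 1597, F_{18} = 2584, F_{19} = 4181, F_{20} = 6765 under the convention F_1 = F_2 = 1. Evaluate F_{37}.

By the addition formula F_{m+n} = F_m F_{n+1} + F_{m−1} F_n with m=20, n=17: F_{37} = 6765·2584 + 4181·1597 = 17480760 + 6677057 = 24157817.

24157817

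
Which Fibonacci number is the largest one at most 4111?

2584

2584 ≤ 4111 < 4181, so the largest Fibonacci number not exceeding 4111 is 2584.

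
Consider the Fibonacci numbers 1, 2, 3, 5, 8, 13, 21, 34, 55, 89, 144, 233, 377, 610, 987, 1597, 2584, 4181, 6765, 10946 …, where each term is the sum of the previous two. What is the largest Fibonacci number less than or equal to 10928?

6765 ≤ 10928 < 10946, so the largest Fibonacci number not exceeding 10928 is 6765.

6765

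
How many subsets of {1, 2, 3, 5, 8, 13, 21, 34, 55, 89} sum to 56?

56 = 55+1 = 34+21+1 = 34+13+8+1 = 34+13+5+3+1 — 4 representations.

4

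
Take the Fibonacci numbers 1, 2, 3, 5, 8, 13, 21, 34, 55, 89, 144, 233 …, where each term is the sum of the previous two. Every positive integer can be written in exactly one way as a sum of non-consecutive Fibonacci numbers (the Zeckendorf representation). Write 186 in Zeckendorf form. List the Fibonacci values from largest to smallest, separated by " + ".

144 + 34 + 8

186 − 144 = 42
42 − 34 = 8
8 − 8 = 0
So 186 = 144 + 34 + 8, with no two terms consecutive in the sequence.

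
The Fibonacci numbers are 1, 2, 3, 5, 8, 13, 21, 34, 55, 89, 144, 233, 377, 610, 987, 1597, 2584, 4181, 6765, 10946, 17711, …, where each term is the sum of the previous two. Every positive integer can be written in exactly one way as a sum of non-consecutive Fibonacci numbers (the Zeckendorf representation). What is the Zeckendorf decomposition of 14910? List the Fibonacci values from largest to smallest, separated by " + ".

subtract 10946 from 14910: 3964 remains
subtract 2584 from 3964: 1380 remains
subtract 987 from 1380: 393 remains
subtract 377 from 393: 16 remains
subtract 13 from 16: 3 remains
subtract 3 from 3: 0 remains
So 14910 = 10946 + 2584 + 987 + 377 + 13 + 3, with no two terms consecutive in the sequence.

10946 + 2584 + 987 + 377 + 13 + 3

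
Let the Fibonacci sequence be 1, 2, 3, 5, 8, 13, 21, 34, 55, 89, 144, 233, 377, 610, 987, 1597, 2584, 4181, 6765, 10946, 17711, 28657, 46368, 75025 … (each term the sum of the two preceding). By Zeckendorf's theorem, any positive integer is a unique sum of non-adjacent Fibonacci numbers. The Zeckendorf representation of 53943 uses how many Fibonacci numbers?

53943 − 46368 = 7575
7575 − 6765 = 810
810 − 610 = 200
200 − 144 = 56
56 − 55 = 1
1 − 1 = 0
53943 = 46368 + 6765 + 610 + 144 + 55 + 1, which has 6 terms.

6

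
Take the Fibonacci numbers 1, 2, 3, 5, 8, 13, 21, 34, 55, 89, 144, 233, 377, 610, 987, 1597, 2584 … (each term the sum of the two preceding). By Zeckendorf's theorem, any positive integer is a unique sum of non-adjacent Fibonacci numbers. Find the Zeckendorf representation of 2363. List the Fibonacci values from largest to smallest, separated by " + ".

subtract 1597 from 2363: 766 remains
subtract 610 from 766: 156 remains
subtract 144 from 156: 12 remains
subtract 8 from 12: 4 remains
subtract 3 from 4: 1 remains
subtract 1 from 1: 0 remains
So 2363 = 1597 + 610 + 144 + 8 + 3 + 1, with no two terms consecutive in the sequence.

1597 + 610 + 144 + 8 + 3 + 1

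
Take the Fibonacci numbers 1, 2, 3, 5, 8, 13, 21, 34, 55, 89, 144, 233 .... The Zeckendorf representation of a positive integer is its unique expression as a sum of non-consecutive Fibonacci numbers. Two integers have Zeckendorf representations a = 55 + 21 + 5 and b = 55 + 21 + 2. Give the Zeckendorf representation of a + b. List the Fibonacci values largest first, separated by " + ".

The two numbers are 81 and 78, so their sum is 159.
Greedily peel off the largest Fibonacci term at each step:
159 − 144 = 15
15 − 13 = 2
2 − 2 = 0

144 + 13 + 2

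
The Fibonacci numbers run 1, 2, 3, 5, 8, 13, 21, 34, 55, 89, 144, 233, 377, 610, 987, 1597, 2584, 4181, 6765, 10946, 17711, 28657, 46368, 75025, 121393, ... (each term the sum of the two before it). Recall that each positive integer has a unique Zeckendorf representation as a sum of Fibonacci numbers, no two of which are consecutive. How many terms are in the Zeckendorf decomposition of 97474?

7

97474: greatest Fibonacci not exceeding it is 75025, leaving 22449
22449: greatest Fibonacci not exceeding it is 17711, leaving 4738
4738: greatest Fibonacci not exceeding it is 4181, leaving 557
557: greatest Fibonacci not exceeding it is 377, leaving 180
180: greatest Fibonacci not exceeding it is 144, leaving 36
36: greatest Fibonacci not exceeding it is 34, leaving 2
2: greatest Fibonacci not exceeding it is 2, leaving 0
97474 = 75025 + 17711 + 4181 + 377 + 144 + 34 + 2, which has 7 terms.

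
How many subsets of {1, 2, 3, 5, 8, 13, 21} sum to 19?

Starting from the Zeckendorf form and repeatedly splitting a term F_k into F_{k−1} + F_{k−2} (when neither is already used) reaches every representation.
19 = 13+5+1 = 13+3+2+1 = 8+5+3+2+1 — 3 representations.

3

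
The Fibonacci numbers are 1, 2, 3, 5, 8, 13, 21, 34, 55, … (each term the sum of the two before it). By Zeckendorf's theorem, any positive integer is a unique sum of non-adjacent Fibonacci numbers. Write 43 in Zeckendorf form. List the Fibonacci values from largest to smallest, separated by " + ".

34 + 8 + 1

43: greatest Fibonacci not exceeding it is 34, leaving 9
9: greatest Fibonacci not exceeding it is 8, leaving 1
1: greatest Fibonacci not exceeding it is 1, leaving 0
So 43 = 34 + 8 + 1, with no two terms consecutive in the sequence.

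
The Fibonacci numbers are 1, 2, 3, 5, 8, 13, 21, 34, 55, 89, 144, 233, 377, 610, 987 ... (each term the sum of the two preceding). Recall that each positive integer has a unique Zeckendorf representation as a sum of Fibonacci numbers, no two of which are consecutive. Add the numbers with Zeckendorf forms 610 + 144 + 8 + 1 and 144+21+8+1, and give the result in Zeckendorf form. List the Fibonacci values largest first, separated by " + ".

The two numbers are 763 and 174, so their sum is 937.
largest Fibonacci ≤ 937 is 610; 937 − 610 = 327
largest Fibonacci ≤ 327 is 233; 327 − 233 = 94
largest Fibonacci ≤ 94 is 89; 94 − 89 = 5
largest Fibonacci ≤ 5 is 5; 5 − 5 = 0

610 + 233 + 89 + 5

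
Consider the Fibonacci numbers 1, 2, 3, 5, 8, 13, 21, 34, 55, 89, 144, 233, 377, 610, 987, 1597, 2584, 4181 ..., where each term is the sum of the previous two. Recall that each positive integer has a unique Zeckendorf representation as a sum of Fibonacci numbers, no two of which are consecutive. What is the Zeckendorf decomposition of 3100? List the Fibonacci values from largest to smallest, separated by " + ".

Greedy algorithm:
3100: greatest Fibonacci not exceeding it is 2584, leaving 516
516: greatest Fibonacci not exceeding it is 377, leaving 139
139: greatest Fibonacci not exceeding it is 89, leaving 50
50: greatest Fibonacci not exceeding it is 34, leaving 16
16: greatest Fibonacci not exceeding it is 13, leaving 3
3: greatest Fibonacci not exceeding it is 3, leaving 0
So 3100 = 2584 + 377 + 89 + 34 + 13 + 3, with no two terms consecutive in the sequence.

2584 + 377 + 89 + 34 + 13 + 3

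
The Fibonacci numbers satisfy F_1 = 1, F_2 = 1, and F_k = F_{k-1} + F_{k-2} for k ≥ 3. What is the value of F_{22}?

Iterating the recurrence up to F_{15} = 610 and F_{14} = 377:
F_{16} = F_{15} + F_{14} = 610 + 377 = 987
F_{17} = F_{16} + F_{15} = 987 + 610 = 1597
F_{18} = F_{17} + F_{16} = 1597 + 987 = 2584
F_{19} = F_{18} + F_{17} = 2584 + 1597 = 4181
F_{20} = F_{19} + F_{18} = 4181 + 2584 = 6765
F_{21} = F_{20} + F_{19} = 6765 + 4181 = 10946
F_{22} = F_{21} + F_{20} = 10946 + 6765 = 17711

17711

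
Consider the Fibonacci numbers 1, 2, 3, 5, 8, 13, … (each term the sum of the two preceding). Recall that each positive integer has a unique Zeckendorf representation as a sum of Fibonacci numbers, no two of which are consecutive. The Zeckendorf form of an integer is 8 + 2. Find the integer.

8 + 2 = 10.

10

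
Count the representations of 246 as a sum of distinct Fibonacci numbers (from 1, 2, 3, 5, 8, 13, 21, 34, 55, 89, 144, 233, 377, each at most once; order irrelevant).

11

Starting from the Zeckendorf form and repeatedly splitting a term F_k into F_{k−1} + F_{k−2} (when neither is already used) reaches every representation.
246 = 233+13 = 233+8+5 = 144+89+13 = … (8 more), for 11 in all.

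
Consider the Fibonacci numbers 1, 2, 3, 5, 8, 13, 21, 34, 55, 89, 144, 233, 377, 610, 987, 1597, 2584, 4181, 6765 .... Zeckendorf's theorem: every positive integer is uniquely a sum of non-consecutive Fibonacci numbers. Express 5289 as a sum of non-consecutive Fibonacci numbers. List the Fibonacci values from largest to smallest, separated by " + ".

4181 + 987 + 89 + 21 + 8 + 3

largest Fibonacci ≤ 5289 is 4181; 5289 − 4181 = 1108
largest Fibonacci ≤ 1108 is 987; 1108 − 987 = 121
largest Fibonacci ≤ 121 is 89; 121 − 89 = 32
largest Fibonacci ≤ 32 is 21; 32 − 21 = 11
largest Fibonacci ≤ 11 is 8; 11 − 8 = 3
largest Fibonacci ≤ 3 is 3; 3 − 3 = 0
So 5289 = 4181 + 987 + 89 + 21 + 8 + 3, with no two terms consecutive in the sequence.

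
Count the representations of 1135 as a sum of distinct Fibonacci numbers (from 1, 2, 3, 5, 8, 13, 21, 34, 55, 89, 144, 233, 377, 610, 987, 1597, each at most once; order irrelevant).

11

1135 = 987+144+3+1 = 987+89+55+3+1 = 610+377+144+3+1 = 987+89+34+21+3+1 = 610+377+89+55+3+1 = … (6 more), for 11 in all.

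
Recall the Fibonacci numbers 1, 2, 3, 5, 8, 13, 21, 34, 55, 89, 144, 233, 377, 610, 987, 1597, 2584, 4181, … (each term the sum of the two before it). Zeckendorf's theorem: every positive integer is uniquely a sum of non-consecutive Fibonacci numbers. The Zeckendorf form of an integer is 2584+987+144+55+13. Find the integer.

2584+987+144+55+13 = 3783.

3783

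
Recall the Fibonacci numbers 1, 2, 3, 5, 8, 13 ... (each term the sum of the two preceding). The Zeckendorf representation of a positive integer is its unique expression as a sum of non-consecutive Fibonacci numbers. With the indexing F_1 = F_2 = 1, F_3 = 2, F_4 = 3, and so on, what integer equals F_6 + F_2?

F_6 + F_2 = 8 + 1 = 9.

9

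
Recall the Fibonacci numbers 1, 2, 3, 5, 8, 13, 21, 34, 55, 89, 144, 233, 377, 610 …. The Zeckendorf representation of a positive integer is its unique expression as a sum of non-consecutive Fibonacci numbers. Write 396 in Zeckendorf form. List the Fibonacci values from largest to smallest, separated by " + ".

Greedily peel off the largest Fibonacci term at each step:
subtract 377 from 396: 19 remains
subtract 13 from 19: 6 remains
subtract 5 from 6: 1 remains
subtract 1 from 1: 0 remains
So 396 = 377 + 13 + 5 + 1, with no two terms consecutive in the sequence.

377 + 13 + 5 + 1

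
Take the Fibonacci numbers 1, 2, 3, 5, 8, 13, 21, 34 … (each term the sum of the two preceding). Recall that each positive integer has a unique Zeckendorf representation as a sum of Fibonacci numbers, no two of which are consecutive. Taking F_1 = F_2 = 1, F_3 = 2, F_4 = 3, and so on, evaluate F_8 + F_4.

F_8 + F_4 = 21 + 3 = 24.

24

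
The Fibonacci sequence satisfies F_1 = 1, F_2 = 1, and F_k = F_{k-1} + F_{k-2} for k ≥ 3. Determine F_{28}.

Iterating the recurrence up to F_{22} = 17711 and F_{21} = 10946:
F_{23} = F_{22} + F_{21} = 17711 + 10946 = 28657
F_{24} = F_{23} + F_{22} = 28657 + 17711 = 46368
F_{25} = F_{24} + F_{23} = 46368 + 28657 = 75025
F_{26} = F_{25} + F_{24} = 75025 + 46368 = 121393
F_{27} = F_{26} + F_{25} = 121393 + 75025 = 196418
F_{28} = F_{27} + F_{26} = 196418 + 121393 = 317811

317811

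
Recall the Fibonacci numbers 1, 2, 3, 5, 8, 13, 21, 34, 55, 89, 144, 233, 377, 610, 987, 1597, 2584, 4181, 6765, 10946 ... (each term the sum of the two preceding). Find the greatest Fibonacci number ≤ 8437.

6765 ≤ 8437 < 10946, so the largest Fibonacci number not exceeding 8437 is 6765.

6765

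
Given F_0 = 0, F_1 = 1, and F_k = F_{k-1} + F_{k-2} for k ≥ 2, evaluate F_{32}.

2178309

Iterating the recurrence up to F_{27} = 196418 and F_{26} = 121393:
F_{28} = F_{27} + F_{26} = 196418 + 121393 = 317811
F_{29} = F_{28} + F_{27} = 317811 + 196418 = 514229
F_{30} = F_{29} + F_{28} = 514229 + 317811 = 832040
F_{31} = F_{30} + F_{29} = 832040 + 514229 = 1346269
F_{32} = F_{31} + F_{30} = 1346269 + 832040 = 2178309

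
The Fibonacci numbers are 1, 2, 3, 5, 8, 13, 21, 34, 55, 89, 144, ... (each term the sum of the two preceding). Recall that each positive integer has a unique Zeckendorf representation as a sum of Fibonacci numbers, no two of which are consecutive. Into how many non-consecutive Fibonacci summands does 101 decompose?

101 − 89 = 12
12 − 8 = 4
4 − 3 = 1
1 − 1 = 0
101 = 89 + 8 + 3 + 1, which has 4 terms.

4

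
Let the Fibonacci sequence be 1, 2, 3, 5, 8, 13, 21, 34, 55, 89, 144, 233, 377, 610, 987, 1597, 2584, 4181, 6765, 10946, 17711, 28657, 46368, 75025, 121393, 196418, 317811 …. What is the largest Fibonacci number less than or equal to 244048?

196418

196418 ≤ 244048 < 317811, so the largest Fibonacci number not exceeding 244048 is 196418.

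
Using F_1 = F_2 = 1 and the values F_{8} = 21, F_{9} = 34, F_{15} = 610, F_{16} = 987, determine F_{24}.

46368

By the addition formula F_{m+n} = F_m F_{n+1} + F_{m−1} F_n with m=16, n=8: F_{24} = 987·34 + 610·21 = 33558 + 12810 = 46368.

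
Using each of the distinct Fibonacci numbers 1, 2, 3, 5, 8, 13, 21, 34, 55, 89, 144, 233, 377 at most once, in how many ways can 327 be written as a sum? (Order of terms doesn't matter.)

12

327 = 233+89+5 = 233+89+3+2 = 233+55+34+5 = … (9 more), for 12 in all.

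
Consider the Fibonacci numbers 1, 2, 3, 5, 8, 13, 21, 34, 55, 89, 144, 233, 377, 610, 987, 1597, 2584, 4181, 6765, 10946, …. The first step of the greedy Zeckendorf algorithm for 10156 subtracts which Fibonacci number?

6765 ≤ 10156 < 10946, so the largest Fibonacci number not exceeding 10156 is 6765.

6765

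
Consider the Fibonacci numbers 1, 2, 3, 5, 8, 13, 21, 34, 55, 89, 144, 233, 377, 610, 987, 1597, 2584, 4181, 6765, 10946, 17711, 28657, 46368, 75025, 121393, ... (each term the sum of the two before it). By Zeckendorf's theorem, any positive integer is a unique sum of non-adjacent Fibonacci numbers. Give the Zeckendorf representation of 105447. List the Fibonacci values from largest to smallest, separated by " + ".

75025 ≤ 105447 < 121393, so take 75025; remainder 30422
28657 ≤ 30422 < 46368, so take 28657; remainder 1765
1597 ≤ 1765 < 2584, so take 1597; remainder 168
144 ≤ 168 < 233, so take 144; remainder 24
21 ≤ 24 < 34, so take 21; remainder 3
3 ≤ 3 < 5, so take 3; remainder 0
So 105447 = 75025 + 28657 + 1597 + 144 + 21 + 3, with no two terms consecutive in the sequence.

75025 + 28657 + 1597 + 144 + 21 + 3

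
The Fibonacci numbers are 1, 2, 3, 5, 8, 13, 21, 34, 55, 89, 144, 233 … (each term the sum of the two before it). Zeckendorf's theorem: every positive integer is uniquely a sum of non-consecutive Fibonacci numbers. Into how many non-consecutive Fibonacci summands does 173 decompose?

3

Greedily peel off the largest Fibonacci term at each step:
largest Fibonacci ≤ 173 is 144; 173 − 144 = 29
largest Fibonacci ≤ 29 is 21; 29 − 21 = 8
largest Fibonacci ≤ 8 is 8; 8 − 8 = 0
173 = 144 + 21 + 8, which has 3 terms.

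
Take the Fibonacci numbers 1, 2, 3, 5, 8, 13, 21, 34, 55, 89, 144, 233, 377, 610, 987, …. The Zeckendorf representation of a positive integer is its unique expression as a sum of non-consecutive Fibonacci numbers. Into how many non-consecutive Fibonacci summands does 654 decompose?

654 − 610 = 44
44 − 34 = 10
10 − 8 = 2
2 − 2 = 0
654 = 610 + 34 + 8 + 2, which has 4 terms.

4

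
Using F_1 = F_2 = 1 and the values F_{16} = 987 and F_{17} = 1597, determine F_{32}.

2178309

By the doubling identity F_{2k} = F_k(2F_{k+1} − F_k): F_{32} = 987·(2·1597 − 987) = 987·2207 = 2178309.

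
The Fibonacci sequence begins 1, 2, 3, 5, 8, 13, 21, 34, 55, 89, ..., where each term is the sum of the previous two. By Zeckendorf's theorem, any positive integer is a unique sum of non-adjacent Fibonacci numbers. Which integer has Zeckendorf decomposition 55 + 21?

76

55 + 21 = 76.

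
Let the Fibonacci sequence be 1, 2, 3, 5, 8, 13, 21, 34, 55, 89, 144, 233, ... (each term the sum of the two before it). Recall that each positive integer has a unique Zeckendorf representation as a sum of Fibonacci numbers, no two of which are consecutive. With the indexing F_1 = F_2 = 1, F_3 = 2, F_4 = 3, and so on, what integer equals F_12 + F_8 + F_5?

170

F_12 + F_8 + F_5 = 144 + 21 + 5 = 170.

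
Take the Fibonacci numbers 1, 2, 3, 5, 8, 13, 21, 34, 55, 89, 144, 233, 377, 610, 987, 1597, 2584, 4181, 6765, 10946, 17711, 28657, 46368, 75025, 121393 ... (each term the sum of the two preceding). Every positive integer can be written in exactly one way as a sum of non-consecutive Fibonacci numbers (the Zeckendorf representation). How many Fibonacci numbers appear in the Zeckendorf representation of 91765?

Greedily peel off the largest Fibonacci term at each step:
75025 ≤ 91765 < 121393, so take 75025; remainder 16740
10946 ≤ 16740 < 17711, so take 10946; remainder 5794
4181 ≤ 5794 < 6765, so take 4181; remainder 1613
1597 ≤ 1613 < 2584, so take 1597; remainder 16
13 ≤ 16 < 21, so take 13; remainder 3
3 ≤ 3 < 5, so take 3; remainder 0
91765 = 75025 + 10946 + 4181 + 1597 + 13 + 3, which has 6 terms.

6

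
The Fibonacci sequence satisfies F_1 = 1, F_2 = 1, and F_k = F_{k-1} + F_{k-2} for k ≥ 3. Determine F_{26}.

121393

Iterating the recurrence up to F_{21} = 10946 and F_{20} = 6765:
F_{22} = F_{21} + F_{20} = 10946 + 6765 = 17711
F_{23} = F_{22} + F_{21} = 17711 + 10946 = 28657
F_{24} = F_{23} + F_{22} = 28657 + 17711 = 46368
F_{25} = F_{24} + F_{23} = 46368 + 28657 = 75025
F_{26} = F_{25} + F_{24} = 75025 + 46368 = 121393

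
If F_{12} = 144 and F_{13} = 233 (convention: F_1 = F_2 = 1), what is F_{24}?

By the doubling identity F_{2k} = F_k(2F_{k+1} − F_k): F_{24} = 144·(2·233 − 144) = 144·322 = 46368.

46368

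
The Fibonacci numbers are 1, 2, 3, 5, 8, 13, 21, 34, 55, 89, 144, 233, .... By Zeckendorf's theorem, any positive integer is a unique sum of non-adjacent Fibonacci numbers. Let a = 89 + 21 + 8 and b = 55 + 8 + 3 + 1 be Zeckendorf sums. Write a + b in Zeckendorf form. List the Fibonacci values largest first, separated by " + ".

The two numbers are 118 and 67, so their sum is 185.
Repeatedly subtract the largest Fibonacci number that fits:
subtract 144 from 185: 41 remains
subtract 34 from 41: 7 remains
subtract 5 from 7: 2 remains
subtract 2 from 2: 0 remains

144 + 34 + 5 + 2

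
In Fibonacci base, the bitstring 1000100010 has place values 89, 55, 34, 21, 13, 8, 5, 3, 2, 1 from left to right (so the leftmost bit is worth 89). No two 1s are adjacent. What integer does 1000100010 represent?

104

Summing the place values of the 1 bits: 89 + 13 + 2 = 104.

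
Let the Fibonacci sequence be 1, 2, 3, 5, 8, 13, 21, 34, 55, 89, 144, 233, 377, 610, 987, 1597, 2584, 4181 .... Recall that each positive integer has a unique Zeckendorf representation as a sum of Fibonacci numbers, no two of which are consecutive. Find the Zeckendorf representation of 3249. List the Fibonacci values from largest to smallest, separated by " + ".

Greedily peel off the largest Fibonacci term at each step:
3249: greatest Fibonacci not exceeding it is 2584, leaving 665
665: greatest Fibonacci not exceeding it is 610, leaving 55
55: greatest Fibonacci not exceeding it is 55, leaving 0
So 3249 = 2584 + 610 + 55, with no two terms consecutive in the sequence.

2584 + 610 + 55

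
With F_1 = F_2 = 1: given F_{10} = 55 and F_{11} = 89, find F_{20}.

6765

By the doubling identity F_{2k} = F_k(2F_{k+1} − F_k): F_{20} = 55·(2·89 − 55) = 55·123 = 6765.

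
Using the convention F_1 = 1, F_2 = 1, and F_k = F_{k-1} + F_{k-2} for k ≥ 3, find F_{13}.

233

Iterating the recurrence up to F_{7} = 13 and F_{6} = 8:
F_{8} = F_{7} + F_{6} = 13 + 8 = 21
F_{9} = F_{8} + F_{7} = 21 + 13 = 34
F_{10} = F_{9} + F_{8} = 34 + 21 = 55
F_{11} = F_{10} + F_{9} = 55 + 34 = 89
F_{12} = F_{11} + F_{10} = 89 + 55 = 144
F_{13} = F_{12} + F_{11} = 144 + 89 = 233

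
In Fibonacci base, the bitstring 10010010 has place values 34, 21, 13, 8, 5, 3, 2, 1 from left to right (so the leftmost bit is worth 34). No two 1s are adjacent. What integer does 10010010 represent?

44

Summing the place values of the 1 bits: 34 + 8 + 2 = 44.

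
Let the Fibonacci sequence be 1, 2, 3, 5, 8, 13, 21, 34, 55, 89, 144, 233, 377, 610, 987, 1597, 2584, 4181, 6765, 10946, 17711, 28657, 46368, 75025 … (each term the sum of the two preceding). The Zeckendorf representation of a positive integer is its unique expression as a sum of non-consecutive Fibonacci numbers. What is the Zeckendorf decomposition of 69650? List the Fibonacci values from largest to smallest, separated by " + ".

69650 − 46368 = 23282
23282 − 17711 = 5571
5571 − 4181 = 1390
1390 − 987 = 403
403 − 377 = 26
26 − 21 = 5
5 − 5 = 0
So 69650 = 46368 + 17711 + 4181 + 987 + 377 + 21 + 5, with no two terms consecutive in the sequence.

46368 + 17711 + 4181 + 987 + 377 + 21 + 5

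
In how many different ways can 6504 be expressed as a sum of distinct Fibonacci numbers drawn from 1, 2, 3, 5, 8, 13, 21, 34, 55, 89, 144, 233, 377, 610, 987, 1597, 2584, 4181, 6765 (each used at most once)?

44

Starting from the Zeckendorf form and repeatedly splitting a term F_k into F_{k−1} + F_{k−2} (when neither is already used) reaches every representation.
6504 = 4181+1597+610+89+21+5+1 = 4181+1597+610+89+21+3+2+1 = 4181+1597+610+89+13+8+5+1 = … (41 more), for 44 in all.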